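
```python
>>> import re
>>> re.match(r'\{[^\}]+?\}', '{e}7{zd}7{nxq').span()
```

`re.match` won't scan ahead — the pattern has to work from the very first character.
The match spans [0:3] → '{e}'.

(0, 3)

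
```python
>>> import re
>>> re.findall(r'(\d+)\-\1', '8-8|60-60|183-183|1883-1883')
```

A backreference is literal: `\1` must see the identical characters the first group matched.
Scanning left to right: at [0:3] match '8-8', group 1 = '8'; at [4:9] match '60-60', group 1 = '60'; at [10:17] match '183-183', group 1 = '183'; at [18:27] match '1883-1883', group 1 = '1883'.
One capturing group, so `findall` returns just the captured substring from each match — 4 in all.

['8', '60', '183', '1883']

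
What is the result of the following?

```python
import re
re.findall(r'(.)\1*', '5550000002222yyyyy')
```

['5', '0', '2', 'y']

The backreference `\1` re-matches whatever the first group consumed, character for character.
Scanning left to right: at [0:3] match '555', group 1 = '5'; at [3:9] match '000000', group 1 = '0'; at [9:13] match '2222', group 1 = '2'; at [13:18] match 'yyyyy', group 1 = 'y'.
Because there's exactly one group, `findall` drops the full match and keeps group 1 from each hit.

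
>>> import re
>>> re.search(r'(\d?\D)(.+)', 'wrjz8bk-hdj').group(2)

The match spans [0:11] → 'wrjz8bk-hdj'.
Captured: group 1 = 'w', group 2 = 'rjz8bk-hdj'.

'rjz8bk-hdj'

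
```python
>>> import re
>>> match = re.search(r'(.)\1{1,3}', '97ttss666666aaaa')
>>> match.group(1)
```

The backreference `\1` re-matches whatever the first group consumed, character for character.
Unlike `match`, `search` isn't anchored — it looks for the pattern anywhere in the string.
The match spans [2:4] → 'tt'.
Captured: group 1 = 't'.

't'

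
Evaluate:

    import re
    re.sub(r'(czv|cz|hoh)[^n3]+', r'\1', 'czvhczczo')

Branches in `(...|...)` are attempted left-to-right; the first branch that allows the whole pattern to succeed is taken.
The replacement refers to a captured group, so each match is rewritten using its own captured text.

'czv'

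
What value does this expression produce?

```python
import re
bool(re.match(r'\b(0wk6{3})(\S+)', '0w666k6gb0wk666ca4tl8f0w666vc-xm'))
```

With `match`, the pattern is implicitly anchored at the beginning.
Here position 0 doesn't satisfy it, so the call returns None, and `bool(None)` is False.

False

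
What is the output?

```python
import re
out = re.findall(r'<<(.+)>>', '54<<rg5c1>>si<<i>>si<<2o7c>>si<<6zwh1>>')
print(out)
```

['rg5c1>>si<<i>>si<<2o7c>>si<<6zwh1']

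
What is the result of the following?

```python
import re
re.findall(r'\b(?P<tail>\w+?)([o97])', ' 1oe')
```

`findall` packs the 2 group values into a tuple for every match.

[('1', 'o')]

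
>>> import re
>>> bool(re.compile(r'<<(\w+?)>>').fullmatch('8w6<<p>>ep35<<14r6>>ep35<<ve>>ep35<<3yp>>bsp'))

False

For `fullmatch`, every character of the input must be accounted for by the pattern.
Here the pattern can't cover the whole string, so the call returns None, and `bool(None)` is False.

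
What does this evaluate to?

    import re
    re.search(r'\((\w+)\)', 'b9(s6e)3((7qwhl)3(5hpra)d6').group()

'(s6e)'

`search` walks the string left to right and returns the first match it finds.
The match spans [2:7] → '(s6e)'.
Captured: group 1 = 's6e'.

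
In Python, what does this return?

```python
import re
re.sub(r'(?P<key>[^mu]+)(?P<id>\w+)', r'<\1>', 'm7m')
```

'm<7>'

This matches one or more of any character except [mu] (captured as 'key'); then one or more of a word character (captured as 'id').
Matches: at [1:3] → '7m'.
`\1` in the replacement pulls in group 1's text for each match.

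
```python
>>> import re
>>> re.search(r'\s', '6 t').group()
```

This matches whitespace.
Unlike `match`, `search` isn't anchored — it looks for the pattern anywhere in the string.
The match spans [1:2] → ' '.

' '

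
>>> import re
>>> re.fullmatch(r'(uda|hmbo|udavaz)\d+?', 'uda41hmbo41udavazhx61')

None

`re.fullmatch` is like wrapping the pattern in `^…$` (in single-line mode).
Here the string isn't matched end-to-end, so the call returns None.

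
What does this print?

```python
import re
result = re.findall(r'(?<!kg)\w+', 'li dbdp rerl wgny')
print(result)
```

['li', 'dbdp', 'rerl', 'wgny']

Because the assertion is negative and zero-width, positions next to the forbidden text are skipped.
Scanning left to right: at [0:2] → 'li'; at [3:7] → 'dbdp'; at [8:12] → 'rerl'; at [13:17] → 'wgny'.
With no groups in the pattern, `findall` gives back each whole match — 4 here.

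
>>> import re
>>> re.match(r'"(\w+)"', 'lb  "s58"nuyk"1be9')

With `match`, the pattern is implicitly anchored at the beginning.
Here position 0 doesn't satisfy it, so the call returns None.

None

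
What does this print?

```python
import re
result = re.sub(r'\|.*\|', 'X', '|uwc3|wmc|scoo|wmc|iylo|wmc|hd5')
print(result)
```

Each match is replaced by 'X'.

Xhd5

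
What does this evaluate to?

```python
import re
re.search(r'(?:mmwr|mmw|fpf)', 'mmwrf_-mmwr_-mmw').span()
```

Alternation isn't longest-match — the leftmost alternative that fits at this position is chosen.
The match spans [0:4] → 'mmwr'.

(0, 4)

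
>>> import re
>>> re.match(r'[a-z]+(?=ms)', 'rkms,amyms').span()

The `(?=…)`/`(?<=…)` assertion just peeks at neighbouring text; it doesn't advance the match position.
`re.match` won't scan ahead — the pattern has to work from the very first character.
The match spans [0:2] → 'rk'.

(0, 2)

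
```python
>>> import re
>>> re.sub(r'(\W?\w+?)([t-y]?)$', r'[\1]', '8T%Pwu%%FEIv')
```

Because the quantifier is non-greedy, it stops expanding at the earliest point where the rest of the pattern can succeed.
The replacement refers to a captured group, so each match is rewritten using its own captured text.

'8T%Pwu%[%FEI]'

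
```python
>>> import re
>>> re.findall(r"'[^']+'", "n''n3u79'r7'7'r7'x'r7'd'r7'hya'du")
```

["'n3u79'", "'7'", "'x'", "'d'", "'hya'"]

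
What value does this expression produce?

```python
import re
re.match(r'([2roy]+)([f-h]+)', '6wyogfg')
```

None

With `match`, the pattern is implicitly anchored at the beginning.
Here position 0 doesn't satisfy it, so the call returns None.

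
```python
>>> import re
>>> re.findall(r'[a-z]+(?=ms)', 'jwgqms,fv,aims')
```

['jwgq', 'ai']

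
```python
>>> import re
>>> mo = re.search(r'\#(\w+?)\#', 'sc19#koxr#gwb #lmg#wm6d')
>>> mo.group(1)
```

'koxr'

`search` walks the string left to right and returns the first match it finds.
The match spans [4:10] → '#koxr#'.
Captured: group 1 = 'koxr'.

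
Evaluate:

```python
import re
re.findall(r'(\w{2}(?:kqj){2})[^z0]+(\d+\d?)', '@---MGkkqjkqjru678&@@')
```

[('Gkkqjkqj', '8')]

Pattern: exactly 2 of a word character, then the literal 'kqj' repeated 2 times (captured); then one or more of any character except [z0]; then one or more of a digit, then optionally a digit (captured).
Scanning left to right: at [5:18] match 'Gkkqjkqjru678', groups = ('Gkkqjkqj', '8').
Multiple groups make `findall` return tuples — one 2-tuple for the one match.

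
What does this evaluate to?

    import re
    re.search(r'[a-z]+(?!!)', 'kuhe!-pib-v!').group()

'kuh'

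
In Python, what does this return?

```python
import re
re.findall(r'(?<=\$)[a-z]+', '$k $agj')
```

['k', 'agj']

The positive lookaround only admits positions where the adjacent text matches; those characters stay outside the span.
No capturing groups, so `findall` returns the 2 full match strings.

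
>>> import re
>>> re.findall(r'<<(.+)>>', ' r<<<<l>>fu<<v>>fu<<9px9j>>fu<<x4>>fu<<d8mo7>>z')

Scanning left to right: at [2:46] match '<<<<l>>fu<<v>>fu<<9px9j>>fu<<x4>>fu<<d8mo7>>', group 1 = '<<l>>fu<<v>>fu<<9px9j>>fu<<x4>>fu<<d8mo7'.
Because there's exactly one group, `findall` drops the full match and keeps group 1 from the one hit.

['<<l>>fu<<v>>fu<<9px9j>>fu<<x4>>fu<<d8mo7']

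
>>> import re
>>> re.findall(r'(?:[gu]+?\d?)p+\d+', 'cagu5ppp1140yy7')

['gu5ppp1140']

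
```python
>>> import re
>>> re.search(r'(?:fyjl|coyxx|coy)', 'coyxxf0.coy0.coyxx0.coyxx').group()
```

'coyxx'

Alternation isn't longest-match — the leftmost alternative that fits at this position is chosen.
`re.search` scans for the first position where the pattern succeeds.
The match spans [0:5] → 'coyxx'.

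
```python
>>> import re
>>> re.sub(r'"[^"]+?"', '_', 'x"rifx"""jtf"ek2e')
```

'x_"_ek2e'

Matches: at [1:7] → '"rifx"'; at [8:13] → '"jtf"'.
Each match is replaced by '_'.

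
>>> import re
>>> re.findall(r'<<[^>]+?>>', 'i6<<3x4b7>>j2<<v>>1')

With no groups in the pattern, `findall` gives back each whole match — 2 here.

['<<3x4b7>>', '<<v>>']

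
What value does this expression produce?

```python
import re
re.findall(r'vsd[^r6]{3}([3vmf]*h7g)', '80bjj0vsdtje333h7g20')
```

['333h7g']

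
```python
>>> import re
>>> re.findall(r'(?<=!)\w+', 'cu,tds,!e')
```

['e']

The positive lookaround only admits positions where the adjacent text matches; those characters stay outside the span.
`findall` yields the raw match text (1 of them) because the pattern has no groups.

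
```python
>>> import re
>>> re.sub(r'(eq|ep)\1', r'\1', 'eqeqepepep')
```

'eqepep'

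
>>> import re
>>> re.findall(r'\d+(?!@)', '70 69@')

['70', '6']

Because the assertion is negative and zero-width, positions next to the forbidden text are skipped.
Walking the string: at [0:2] → '70'; at [3:4] → '6'.
No capturing groups, so `findall` returns the 2 full match strings.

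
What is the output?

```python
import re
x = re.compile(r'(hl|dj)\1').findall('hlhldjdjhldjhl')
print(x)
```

['hl', 'dj']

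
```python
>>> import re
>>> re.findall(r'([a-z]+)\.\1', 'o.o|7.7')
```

After group 1 captures some text, `\1` only succeeds where that same text appears again.
One capturing group, so `findall` returns just the captured substring from the one match — 1 in all.

['o']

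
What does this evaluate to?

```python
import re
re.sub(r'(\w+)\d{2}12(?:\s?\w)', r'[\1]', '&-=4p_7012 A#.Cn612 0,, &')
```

Pattern: one or more of a word character (captured); then exactly 2 of a digit, then the literal '12'; then optionally whitespace, then a word character (non-capturing group).
The replacement refers to a captured group, so each match is rewritten using its own captured text.

'&-=[4p_]#.Cn612 0,, &'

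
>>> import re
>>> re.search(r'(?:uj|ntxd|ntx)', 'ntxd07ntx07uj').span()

Alternation isn't longest-match — the leftmost alternative that fits at this position is chosen.
Unlike `match`, `search` isn't anchored — it looks for the pattern anywhere in the string.
The match spans [0:4] → 'ntxd'.

(0, 4)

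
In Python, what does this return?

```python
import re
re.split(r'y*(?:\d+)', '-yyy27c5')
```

The pattern matches zero or more of a literal 'y'; then one or more of a digit (non-capturing group).
Matches to split on: at [1:6] → 'yyy27'; at [7:8] → '5'.
Splitting on the pattern gives 3 pieces.

['-', 'c', '']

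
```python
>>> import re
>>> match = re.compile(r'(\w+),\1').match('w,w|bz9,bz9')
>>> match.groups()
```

('w',)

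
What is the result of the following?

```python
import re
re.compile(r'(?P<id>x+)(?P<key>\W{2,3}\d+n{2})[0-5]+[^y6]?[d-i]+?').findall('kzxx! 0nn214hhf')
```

[('xx', '! 0nn')]

Pattern: one or more of a literal 'x' (captured as 'id'); then 2 to 3 of a non-word character, then one or more of a digit, then exactly 2 of the literal 'n' (captured as 'key'); then one or more of a character in [0-5], then optionally any character except [y6], then one or more of a character in [d-i] (lazy).
Scanning left to right: at [2:14] match 'xx! 0nn214hh', groups = ('xx', '! 0nn').
`findall` packs the 2 group values into a tuple for every match.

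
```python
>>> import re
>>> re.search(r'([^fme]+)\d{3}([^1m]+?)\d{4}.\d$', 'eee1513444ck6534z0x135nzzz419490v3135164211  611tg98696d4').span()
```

(3, 57)

Pattern: one or more of any character except [fme] (captured); then exactly 3 of a digit; then one or more of any character except [1m] (lazy) (captured); then exactly 4 of a digit, then any character, then a digit; then anchored at the end.
`re.search` scans for the first position where the pattern succeeds.
The match spans [3:57] → '1513444ck6534z0x135nzzz419490v3135164211  611tg98696d4'.
Captured: group 1 = '1513444ck6534z0x135nzzz419490v3135164211  ', group 2 = 'tg9'.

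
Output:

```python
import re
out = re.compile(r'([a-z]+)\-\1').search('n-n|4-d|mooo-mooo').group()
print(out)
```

n-n

The backreference `\1` re-matches whatever the first group consumed, character for character.
Unlike `match`, `search` isn't anchored — it looks for the pattern anywhere in the string.
The match spans [0:3] → 'n-n'.
Captured: group 1 = 'n'.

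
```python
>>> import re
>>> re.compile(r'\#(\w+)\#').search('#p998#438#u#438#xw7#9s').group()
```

`re.search` tries every starting position until one works.
The match spans [0:6] → '#p998#'.
Captured: group 1 = 'p998'.

'#p998#'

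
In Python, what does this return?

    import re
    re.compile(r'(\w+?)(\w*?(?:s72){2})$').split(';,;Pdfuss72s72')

[';,;', 'P', 'dfuss72s72', '']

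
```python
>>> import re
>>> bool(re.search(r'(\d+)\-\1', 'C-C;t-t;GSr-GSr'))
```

False

A backreference is literal: `\1` must see the identical characters the first group matched.
`search` walks the string left to right and returns the first match it finds.
Here the pattern never matches, so the call returns None, and `bool(None)` is False.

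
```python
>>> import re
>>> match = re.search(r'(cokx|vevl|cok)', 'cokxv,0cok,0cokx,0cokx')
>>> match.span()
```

(0, 4)

Alternation tries branches left to right and keeps the first one that lets the overall match succeed at that position.
`re.search` scans for the first position where the pattern succeeds.
The match spans [0:4] → 'cokx'.
Captured: group 1 = 'cokx'.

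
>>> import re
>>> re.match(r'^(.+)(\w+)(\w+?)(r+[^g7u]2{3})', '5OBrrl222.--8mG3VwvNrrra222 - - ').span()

With `match`, the pattern is implicitly anchored at the beginning.
The match spans [0:27] → '5OBrrl222.--8mG3VwvNrrra222'.

(0, 27)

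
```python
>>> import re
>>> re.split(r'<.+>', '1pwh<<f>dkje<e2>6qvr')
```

Each match becomes a cut point; 2 segments remain.

['1pwh', '6qvr']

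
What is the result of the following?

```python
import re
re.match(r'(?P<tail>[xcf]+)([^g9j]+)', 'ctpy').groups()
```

('c', 'tpy')

Pattern: one or more of one of [xcf] (captured as 'tail'); then one or more of any character except [g9j] (captured).
`re.match` only tries the pattern at the start of the string.
The match spans [0:4] → 'ctpy'.
Captured: group 1 = 'c', group 2 = 'tpy'.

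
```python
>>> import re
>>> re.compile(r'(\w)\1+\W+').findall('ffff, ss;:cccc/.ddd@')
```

`\1` is not a pattern — it's the concrete string captured by group 1, re-applied verbatim.
Matches: at [0:6] match 'ffff, ', group 1 = 'f'; at [6:10] match 'ss;:', group 1 = 's'; at [10:16] match 'cccc/.', group 1 = 'c'; at [16:20] match 'ddd@', group 1 = 'd'.
With a single group, `findall` returns only what that group captured — 4 items.

['f', 's', 'c', 'd']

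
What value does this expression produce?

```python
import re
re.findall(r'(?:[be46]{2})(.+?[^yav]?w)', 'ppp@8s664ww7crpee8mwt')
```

['4ww', '8mw']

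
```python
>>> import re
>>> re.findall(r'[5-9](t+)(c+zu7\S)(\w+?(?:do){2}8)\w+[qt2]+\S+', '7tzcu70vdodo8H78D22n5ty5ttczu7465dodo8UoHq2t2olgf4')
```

[('tt', 'czu74', '65dodo8')]

The pattern matches a character in [5-9]; then one or more of a literal 't' (captured); then one or more of the literal 'c', then the literal 'zu7', then a non-whitespace character (captured); then one or more of a word character (lazy), then the literal 'do' repeated 2 times, then the literal '8' (captured); then one or more of a word character, then one or more of one of [qt2], then one or more of a non-whitespace character.
Matches: at [23:50] match '5ttczu7465dodo8UoHq2t2olgf4', groups = ('tt', 'czu74', '65dodo8').
Multiple groups make `findall` return tuples — one 3-tuple for the one match.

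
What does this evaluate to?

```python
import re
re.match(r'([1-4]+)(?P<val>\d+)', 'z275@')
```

`match` is anchored at position 0; if the pattern doesn't fit there, it returns None.
Here the pattern fails at index 0, so the call returns None.

None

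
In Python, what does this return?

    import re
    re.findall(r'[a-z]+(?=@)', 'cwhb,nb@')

['nb']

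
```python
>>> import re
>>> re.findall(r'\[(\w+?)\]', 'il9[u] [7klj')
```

['u']

With a single group, `findall` returns only what that group captured — 1 item.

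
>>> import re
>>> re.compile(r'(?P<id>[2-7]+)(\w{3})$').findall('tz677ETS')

[('677', 'ETS')]

The pattern matches one or more of a character in [2-7] (captured as 'id'); then exactly 3 of a word character (captured); then anchored at the end.
Matches: at [2:8] match '677ETS', groups = ('677', 'ETS').
`findall` packs the 2 group values into a tuple for every match.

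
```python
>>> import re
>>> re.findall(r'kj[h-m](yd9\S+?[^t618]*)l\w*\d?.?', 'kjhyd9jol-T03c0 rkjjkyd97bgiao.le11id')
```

['yd9jol-T03c0 rkjjkyd97bgiao.']

Pattern: the literal 'kj', then a character in [h-m]; then the literal 'yd9', then one or more of a non-whitespace character (lazy), then zero or more of any character except [t618] (captured); then a literal 'l'; then zero or more of a word character, then optionally a digit, then optionally any character.
Scanning left to right: at [0:37] match 'kjhyd9jol-T03c0 rkjjkyd97bgiao.le11id', group 1 = 'yd9jol-T03c0 rkjjkyd97bgiao.'.
With a single group, `findall` returns only what that group captured — 1 item.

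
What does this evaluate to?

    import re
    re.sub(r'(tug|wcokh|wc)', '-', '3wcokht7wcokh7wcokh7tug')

`|` is ordered: at each position the engine commits to the first alternative that works.
Matches: at [1:6] → 'wcokh'; at [8:13] → 'wcokh'; at [14:19] → 'wcokh'; at [20:23] → 'tug'.
Every occurrence is swapped for '-'.

'3-t7-7-7-'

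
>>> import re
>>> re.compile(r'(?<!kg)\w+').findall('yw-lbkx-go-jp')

A negative assertion filters positions out without eating any characters.
Scanning left to right: at [0:2] → 'yw'; at [3:7] → 'lbkx'; at [8:10] → 'go'; at [11:13] → 'jp'.
`findall` yields the raw match text (4 of them) because the pattern has no groups.

['yw', 'lbkx', 'go', 'jp']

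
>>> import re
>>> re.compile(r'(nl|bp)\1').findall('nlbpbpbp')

`\1` has to match the exact text group 1 already captured.
`findall` collects group 1 from the one match (1 total).

['bp']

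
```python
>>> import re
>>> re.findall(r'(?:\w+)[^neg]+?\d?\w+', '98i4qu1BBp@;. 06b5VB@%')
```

['98i4qu1BBp@;. 06b5VB']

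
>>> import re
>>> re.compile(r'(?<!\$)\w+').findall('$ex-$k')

['x']

Because the assertion is negative and zero-width, positions next to the forbidden text are skipped.
No capturing groups, so `findall` returns the 1 full match string.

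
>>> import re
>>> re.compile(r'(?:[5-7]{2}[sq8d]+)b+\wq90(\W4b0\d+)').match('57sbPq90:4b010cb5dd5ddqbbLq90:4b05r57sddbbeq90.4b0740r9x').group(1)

Pattern: exactly 2 of a character in [5-7], then one or more of one of [sq8d] (non-capturing group); then one or more of a literal 'b', then a word character, then the literal 'q90'; then a non-word character, then the literal '4b0', then one or more of a digit (captured).
With `match`, the pattern is implicitly anchored at the beginning.
The match spans [0:14] → '57sbPq90:4b010'.
Captured: group 1 = ':4b010'.

':4b010'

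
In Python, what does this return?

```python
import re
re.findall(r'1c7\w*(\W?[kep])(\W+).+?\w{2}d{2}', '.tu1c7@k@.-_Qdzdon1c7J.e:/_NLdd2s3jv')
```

With 2 capturing groups, `findall` returns a 2-tuple per match.

[('@k', '@.-')]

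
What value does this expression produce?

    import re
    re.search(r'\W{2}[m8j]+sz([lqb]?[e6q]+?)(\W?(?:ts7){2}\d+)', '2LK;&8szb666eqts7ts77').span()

(3, 21)

Pattern: exactly 2 of a non-word character, then one or more of one of [m8j], then the literal 'sz'; then optionally one of [lqb], then one or more of one of [e6q] (lazy) (captured); then optionally a non-word character, then the literal 'ts7' repeated 2 times, then one or more of a digit (captured).
`re.search` tries every starting position until one works.
The match spans [3:21] → ';&8szb666eqts7ts77'.
Captured: group 1 = 'b666eq', group 2 = 'ts7ts77'.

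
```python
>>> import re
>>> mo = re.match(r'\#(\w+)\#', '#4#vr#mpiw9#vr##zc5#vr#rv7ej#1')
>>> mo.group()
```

'#4#'

With `match`, the pattern is implicitly anchored at the beginning.
The match spans [0:3] → '#4#'.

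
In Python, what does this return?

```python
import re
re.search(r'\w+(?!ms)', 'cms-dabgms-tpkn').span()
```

`(?!…)`/`(?<!…)` only lets a position through if the neighbouring text does NOT match; no characters are consumed.
`search` walks the string left to right and returns the first match it finds.
The match spans [0:3] → 'cms'.

(0, 3)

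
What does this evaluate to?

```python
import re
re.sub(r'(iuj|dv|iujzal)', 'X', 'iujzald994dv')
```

'Xzald994X'

`|` is ordered: at each position the engine commits to the first alternative that works.
Every occurrence is swapped for 'X'.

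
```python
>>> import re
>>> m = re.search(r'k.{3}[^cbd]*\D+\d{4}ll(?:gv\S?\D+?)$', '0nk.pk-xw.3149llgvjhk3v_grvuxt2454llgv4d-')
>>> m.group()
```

This matches a literal 'k', then exactly 3 of any character, then zero or more of any character except [cbd]; then one or more of a non-digit; then exactly 4 of a digit, then the literal 'll'; then the literal 'gv', then optionally a non-whitespace character, then one or more of a non-digit (lazy) (non-capturing group); then anchored at the end.
The match spans [2:41] → 'k.pk-xw.3149llgvjhk3v_grvuxt2454llgv4d-'.

'k.pk-xw.3149llgvjhk3v_grvuxt2454llgv4d-'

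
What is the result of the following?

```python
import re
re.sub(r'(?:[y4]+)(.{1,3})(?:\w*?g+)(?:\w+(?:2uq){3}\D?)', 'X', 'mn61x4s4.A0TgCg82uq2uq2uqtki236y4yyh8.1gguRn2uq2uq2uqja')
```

The pattern matches one or more of one of [y4] (non-capturing group); then 1 to 3 of any character (captured); then zero or more of a word character (lazy), then one or more of the literal 'g' (non-capturing group); then one or more of a word character, then the literal '2uq' repeated 3 times, then optionally a non-digit (non-capturing group).
Matches: at [5:26] → '4s4.A0TgCg82uq2uq2uqt'; at [31:54] → 'y4yyh8.1gguRn2uq2uq2uqj'.
Every occurrence is swapped for 'X'.

'mn61xXki236Xa'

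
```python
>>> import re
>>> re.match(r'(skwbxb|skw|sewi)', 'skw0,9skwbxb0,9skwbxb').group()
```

With `match`, the pattern is implicitly anchored at the beginning.
The match spans [0:3] → 'skw'.

'skw'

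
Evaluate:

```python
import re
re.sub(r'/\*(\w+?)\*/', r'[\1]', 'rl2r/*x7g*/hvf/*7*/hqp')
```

'rl2r[x7g]hvf[7]hqp'

Matches: at [4:11] → '/*x7g*/'; at [14:19] → '/*7*/'.
The replacement refers to a captured group, so each match is rewritten using its own captured text.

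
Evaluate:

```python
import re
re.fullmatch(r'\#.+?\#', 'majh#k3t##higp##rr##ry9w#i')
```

For `fullmatch`, every character of the input must be accounted for by the pattern.
Here the pattern can't cover the whole string, so the call returns None.

None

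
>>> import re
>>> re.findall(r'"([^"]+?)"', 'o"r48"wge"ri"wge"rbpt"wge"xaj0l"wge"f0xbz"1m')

['r48', 'ri', 'rbpt', 'xaj0l', 'f0xbz']

`findall` collects group 1 from each match (5 total).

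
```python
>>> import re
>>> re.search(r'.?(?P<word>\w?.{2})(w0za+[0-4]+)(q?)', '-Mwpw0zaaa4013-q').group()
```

'-Mwpw0zaaa4013'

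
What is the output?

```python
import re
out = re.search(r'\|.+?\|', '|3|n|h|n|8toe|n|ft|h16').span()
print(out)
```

(0, 3)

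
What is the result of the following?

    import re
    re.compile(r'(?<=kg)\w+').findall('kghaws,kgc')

['haws', 'c']

The lookaround is zero-width — it requires the adjacent text to match without consuming it, so the asserted text isn't part of the match.
Walking the string: at [2:6] → 'haws'; at [9:10] → 'c'.
Since nothing is captured, `findall` lists the 2 matched substrings directly.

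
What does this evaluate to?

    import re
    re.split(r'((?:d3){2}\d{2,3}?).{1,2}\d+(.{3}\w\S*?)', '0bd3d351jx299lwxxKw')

['0b', 'd3d351', 'lwxx', 'Kw']

The pattern matches the literal 'd3' repeated 2 times, then 2 to 3 of a digit (lazy) (captured); then 1 to 2 of any character, then one or more of a digit; then exactly 3 of any character, then a word character, then zero or more of a non-whitespace character (lazy) (captured).
Matches to split on: at [2:17] → 'd3d351jx299lwxx'.
`re.split` interleaves the captured-group text with the surrounding fragments.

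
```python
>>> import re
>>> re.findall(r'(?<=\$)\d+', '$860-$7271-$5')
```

['860', '7271', '5']

Because the assertion is zero-width, the text it checks is not consumed and won't appear in the result.
Matches: at [1:4] → '860'; at [6:10] → '7271'; at [12:13] → '5'.
With no groups in the pattern, `findall` gives back each whole match — 3 here.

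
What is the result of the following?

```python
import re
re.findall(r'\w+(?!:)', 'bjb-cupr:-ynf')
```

`(?!…)`/`(?<!…)` only lets a position through if the neighbouring text does NOT match; no characters are consumed.
Walking the string: at [0:3] → 'bjb'; at [4:7] → 'cup'; at [10:13] → 'ynf'.
With no groups in the pattern, `findall` gives back each whole match — 3 here.

['bjb', 'cup', 'ynf']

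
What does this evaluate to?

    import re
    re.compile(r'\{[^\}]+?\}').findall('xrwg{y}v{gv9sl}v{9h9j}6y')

Matches: at [4:7] → '{y}'; at [8:15] → '{gv9sl}'; at [16:22] → '{9h9j}'.
With no groups in the pattern, `findall` gives back each whole match — 3 here.

['{y}', '{gv9sl}', '{9h9j}']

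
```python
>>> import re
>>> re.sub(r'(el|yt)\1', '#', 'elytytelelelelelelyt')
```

`\1` is not a pattern — it's the concrete string captured by group 1, re-applied verbatim.
Matches: at [2:6] → 'ytyt'; at [6:10] → 'elel'; at [10:14] → 'elel'; at [14:18] → 'elel'.
Each match is replaced by '#'.

'el####yt'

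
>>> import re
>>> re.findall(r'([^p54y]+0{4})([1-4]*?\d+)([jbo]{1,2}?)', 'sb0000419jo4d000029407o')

Pattern: one or more of any character except [p54y], then exactly 4 of the literal '0' (captured); then zero or more of a character in [1-4] (lazy), then one or more of a digit (captured); then 1 to 2 of one of [jbo] (lazy) (captured).
`findall` packs the 3 group values into a tuple for every match.

[('sb0000', '419', 'j'), ('d0000', '29407', 'o')]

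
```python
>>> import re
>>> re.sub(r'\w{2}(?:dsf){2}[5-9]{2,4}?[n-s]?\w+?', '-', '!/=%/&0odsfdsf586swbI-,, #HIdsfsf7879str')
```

'!/=%/&-swbI-,, #HIdsfsf7879str'

With the lazy modifier that quantifier settles for the fewest repetitions that let the rest of the pattern succeed (the atoms after it are unaffected and can still be greedy).
Every occurrence is swapped for '-'.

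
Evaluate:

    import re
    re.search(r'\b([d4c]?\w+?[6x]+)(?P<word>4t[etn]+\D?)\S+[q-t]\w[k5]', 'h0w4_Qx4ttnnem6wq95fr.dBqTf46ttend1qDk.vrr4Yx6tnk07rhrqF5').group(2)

This matches a word boundary (`\b`, zero-width); then optionally one of [d4c], then one or more of a word character (lazy), then one or more of one of [6x] (captured); then the literal '4t', then one or more of one of [etn], then optionally a non-digit (captured as 'word'); then one or more of a non-whitespace character; then a character in [q-t], then a word character, then one of [k5].
Unlike `match`, `search` isn't anchored — it looks for the pattern anywhere in the string.
The match spans [0:57] → 'h0w4_Qx4ttnnem6wq95fr.dBqTf46ttend1qDk.vrr4Yx6tnk07rhrqF5'.
Captured: group 1 = 'h0w4_Qx', group 2 = '4ttnnem'.

'4ttnnem'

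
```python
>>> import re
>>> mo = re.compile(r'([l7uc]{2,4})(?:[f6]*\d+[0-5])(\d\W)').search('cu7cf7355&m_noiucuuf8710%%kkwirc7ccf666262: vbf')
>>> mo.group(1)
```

'cu7c'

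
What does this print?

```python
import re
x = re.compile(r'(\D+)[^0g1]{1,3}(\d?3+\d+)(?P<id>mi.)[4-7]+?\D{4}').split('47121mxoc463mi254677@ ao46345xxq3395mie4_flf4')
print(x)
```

['47121mxoc463mi254677@ ao46345', 'xxq', '395', 'mie', '4']

The group in the pattern means `split` returns the separators' captures alongside the pieces.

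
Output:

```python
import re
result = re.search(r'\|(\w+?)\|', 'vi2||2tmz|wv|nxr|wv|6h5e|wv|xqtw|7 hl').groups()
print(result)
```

('2tmz',)

The match spans [4:10] → '|2tmz|'.
Captured: group 1 = '2tmz'.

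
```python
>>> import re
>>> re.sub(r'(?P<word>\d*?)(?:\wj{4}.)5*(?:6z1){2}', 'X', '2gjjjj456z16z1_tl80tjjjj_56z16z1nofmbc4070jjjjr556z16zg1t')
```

'X_tlXnofmbc4070jjjjr556z16zg1t'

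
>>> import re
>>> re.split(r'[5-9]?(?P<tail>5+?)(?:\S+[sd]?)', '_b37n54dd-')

['_b37n', '5', '']

This matches optionally a character in [5-9]; then one or more of a literal '5' (lazy) (captured as 'tail'); then one or more of a non-whitespace character, then optionally one of [sd] (non-capturing group).
Matches to split on: at [5:10] → '54dd-'.
`re.split` interleaves the captured-group text with the surrounding fragments.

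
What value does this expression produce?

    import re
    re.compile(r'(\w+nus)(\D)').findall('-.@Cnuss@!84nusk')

The pattern matches one or more of a word character, then the literal 'nu', then a literal 's' (captured); then a non-digit (captured).
Multiple groups make `findall` return tuples — one 2-tuple for each match.

[('Cnus', 's'), ('84nus', 'k')]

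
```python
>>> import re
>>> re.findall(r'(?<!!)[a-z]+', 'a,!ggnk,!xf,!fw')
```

The negative lookaround is zero-width — it rules out positions where the adjacent text would match, without consuming anything.
Since nothing is captured, `findall` lists the 4 matched substrings directly.

['a', 'gnk', 'f', 'w']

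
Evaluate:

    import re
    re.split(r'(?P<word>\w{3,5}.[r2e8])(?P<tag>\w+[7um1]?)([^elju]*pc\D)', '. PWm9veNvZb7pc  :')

Pattern: 3 to 5 of a word character, then any character, then one of [r2e8] (captured as 'word'); then one or more of a word character, then optionally one of [7um1] (captured as 'tag'); then zero or more of any character except [elju], then the literal 'pc', then a non-digit (captured).
Matches to split on: at [2:16] → 'PWm9veNvZb7pc '.
`re.split` interleaves the captured-group text with the surrounding fragments.

['. ', 'PWm9ve', 'NvZb7', 'pc ', ' :']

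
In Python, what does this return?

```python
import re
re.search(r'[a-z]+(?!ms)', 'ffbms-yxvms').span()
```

(0, 5)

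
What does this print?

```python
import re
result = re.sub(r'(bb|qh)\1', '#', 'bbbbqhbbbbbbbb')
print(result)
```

#qh##

After group 1 captures some text, `\1` only succeeds where that same text appears again.
Every occurrence is swapped for '#'.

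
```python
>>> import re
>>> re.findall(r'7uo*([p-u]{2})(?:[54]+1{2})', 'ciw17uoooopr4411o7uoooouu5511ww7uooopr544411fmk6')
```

This matches the literal '7u', then zero or more of the literal 'o'; then exactly 2 of a character in [p-u] (captured); then one or more of one of [54], then exactly 2 of a literal '1' (non-capturing group).
Walking the string: at [4:16] match '7uoooopr4411', group 1 = 'pr'; at [17:29] match '7uoooouu5511', group 1 = 'uu'; at [31:44] match '7uooopr544411', group 1 = 'pr'.
Because there's exactly one group, `findall` drops the full match and keeps group 1 from each hit.

['pr', 'uu', 'pr']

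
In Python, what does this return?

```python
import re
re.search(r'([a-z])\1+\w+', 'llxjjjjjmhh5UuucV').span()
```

(0, 17)

A backreference is literal: `\1` must see the identical characters the first group matched.
`re.search` scans for the first position where the pattern succeeds.
The match spans [0:17] → 'llxjjjjjmhh5UuucV'.
Captured: group 1 = 'l'.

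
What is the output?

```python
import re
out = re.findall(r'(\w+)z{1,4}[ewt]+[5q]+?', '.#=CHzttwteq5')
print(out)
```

Pattern: one or more of a word character (captured); then 1 to 4 of the literal 'z', then one or more of one of [ewt]; then one or more of one of [5q] (lazy).
Walking the string: at [3:12] match 'CHzttwteq', group 1 = 'CH'.
With a single group, `findall` returns only what that group captured — 1 item.

['CH']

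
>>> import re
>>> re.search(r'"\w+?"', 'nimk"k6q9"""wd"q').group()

'"k6q9"'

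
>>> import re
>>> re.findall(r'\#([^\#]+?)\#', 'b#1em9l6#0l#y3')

Scanning left to right: at [1:9] match '#1em9l6#', group 1 = '1em9l6'.
With a single group, `findall` returns only what that group captured — 1 item.

['1em9l6']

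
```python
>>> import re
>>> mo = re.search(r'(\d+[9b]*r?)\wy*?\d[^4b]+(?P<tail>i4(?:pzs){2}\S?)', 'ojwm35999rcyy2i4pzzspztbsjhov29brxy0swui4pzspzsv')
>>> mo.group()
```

Pattern: one or more of a digit, then zero or more of one of [9b], then optionally a literal 'r' (captured); then a word character, then zero or more of a literal 'y' (lazy), then a digit; then one or more of any character except [4b]; then the literal 'i4', then the literal 'pzs' repeated 2 times, then optionally a non-whitespace character (captured as 'tail').
Unlike `match`, `search` isn't anchored — it looks for the pattern anywhere in the string.
The match spans [29:48] → '29brxy0swui4pzspzsv'.
Captured: group 1 = '29br', group 2 = 'i4pzspzsv'.

'29brxy0swui4pzspzsv'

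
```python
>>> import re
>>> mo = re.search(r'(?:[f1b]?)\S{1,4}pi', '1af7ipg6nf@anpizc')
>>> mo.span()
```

(9, 15)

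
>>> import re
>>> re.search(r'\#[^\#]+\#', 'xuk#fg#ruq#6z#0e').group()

`re.search` tries every starting position until one works.
The match spans [3:7] → '#fg#'.

'#fg#'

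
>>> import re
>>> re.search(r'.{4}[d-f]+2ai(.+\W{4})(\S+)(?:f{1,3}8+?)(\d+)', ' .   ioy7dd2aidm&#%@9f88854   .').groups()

The pattern matches exactly 4 of any character, then one or more of a character in [d-f], then the literal '2ai'; then one or more of any character, then exactly 4 of a non-word character (captured); then one or more of a non-whitespace character (captured); then 1 to 3 of a literal 'f', then one or more of a literal '8' (lazy) (non-capturing group); then one or more of a digit (captured).
With the lazy modifier that quantifier settles for the fewest repetitions that let the rest of the pattern succeed (the atoms after it are unaffected and can still be greedy).
`re.search` scans for the first position where the pattern succeeds.
The match spans [5:27] → 'ioy7dd2aidm&#%@9f88854'.
Captured: group 1 = 'dm&#%@', group 2 = '9', group 3 = '8854'.

('dm&#%@', '9', '8854')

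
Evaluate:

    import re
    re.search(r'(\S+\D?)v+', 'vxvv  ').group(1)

The match spans [0:4] → 'vxvv'.
Captured: group 1 = 'vxv'.

'vxv'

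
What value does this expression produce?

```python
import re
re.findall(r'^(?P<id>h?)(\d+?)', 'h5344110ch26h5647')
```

Pattern: anchored at the start of the string; then optionally a literal 'h' (captured as 'id'); then one or more of a digit (lazy) (captured).
Lazy quantifiers expand one character at a time until the remainder of the pattern can match.
Walking the string: at [0:2] match 'h5', groups = ('h', '5').
`findall` packs the 2 group values into a tuple for every match.

[('h', '5')]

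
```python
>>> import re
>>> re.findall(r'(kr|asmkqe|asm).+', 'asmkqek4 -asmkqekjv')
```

Alternation isn't longest-match — the leftmost alternative that fits at this position is chosen.
One capturing group, so `findall` returns just the captured substring from the one match — 1 in all.

['asmkqe']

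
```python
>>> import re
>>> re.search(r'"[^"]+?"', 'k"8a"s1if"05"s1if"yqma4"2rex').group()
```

'"8a"'

`search` walks the string left to right and returns the first match it finds.
The match spans [1:5] → '"8a"'.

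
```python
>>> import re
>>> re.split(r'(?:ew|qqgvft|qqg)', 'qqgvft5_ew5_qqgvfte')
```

The regex engine tests alternatives in the order written; an earlier branch that matches wins even if a later one would match more.
Each match becomes a cut point; 4 segments remain.

['', '5_', '5_', 'e']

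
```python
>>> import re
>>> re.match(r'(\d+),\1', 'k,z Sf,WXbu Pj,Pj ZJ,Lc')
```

After group 1 captures some text, `\1` only succeeds where that same text appears again.
`re.match` only tries the pattern at the start of the string.
Here the pattern fails at index 0, so the call returns None.

None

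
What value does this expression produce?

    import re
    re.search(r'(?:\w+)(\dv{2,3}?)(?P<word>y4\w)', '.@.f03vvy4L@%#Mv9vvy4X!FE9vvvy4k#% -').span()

Pattern: one or more of a word character (non-capturing group); then a digit, then 2 to 3 of the literal 'v' (lazy) (captured); then the literal 'y4', then a word character (captured as 'word').
The match spans [3:11] → 'f03vvy4L'.

(3, 11)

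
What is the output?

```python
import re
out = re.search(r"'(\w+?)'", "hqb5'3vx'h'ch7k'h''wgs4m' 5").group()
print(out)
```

`search` walks the string left to right and returns the first match it finds.
The match spans [4:9] → "'3vx'".
Captured: group 1 = '3vx'.

'3vx'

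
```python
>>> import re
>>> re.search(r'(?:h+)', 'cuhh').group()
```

This matches one or more of a literal 'h' (non-capturing group).
`re.search` tries every starting position until one works.
The match spans [2:4] → 'hh'.

'hh'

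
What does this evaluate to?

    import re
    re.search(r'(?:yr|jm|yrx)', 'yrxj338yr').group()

'yr'

Alternation tries branches left to right and keeps the first one that lets the overall match succeed at that position.
The match spans [0:2] → 'yr'.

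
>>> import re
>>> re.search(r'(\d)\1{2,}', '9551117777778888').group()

`\1` has to match the exact text group 1 already captured.
Unlike `match`, `search` isn't anchored — it looks for the pattern anywhere in the string.
The match spans [3:6] → '111'.
Captured: group 1 = '1'.

'111'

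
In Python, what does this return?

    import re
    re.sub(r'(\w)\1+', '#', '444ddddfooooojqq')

'##f#j#'

`\1` is not a pattern — it's the concrete string captured by group 1, re-applied verbatim.
Matches: at [0:3] → '444'; at [3:7] → 'dddd'; at [8:13] → 'ooooo'; at [14:16] → 'qq'.
Each match is replaced by '#'.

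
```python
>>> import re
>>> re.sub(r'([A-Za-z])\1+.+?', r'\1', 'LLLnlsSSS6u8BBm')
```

'LlsSu8B'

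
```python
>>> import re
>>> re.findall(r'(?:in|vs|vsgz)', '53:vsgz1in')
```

['vs', 'in']

`|` is ordered: at each position the engine commits to the first alternative that works.
With no groups in the pattern, `findall` gives back each whole match — 2 here.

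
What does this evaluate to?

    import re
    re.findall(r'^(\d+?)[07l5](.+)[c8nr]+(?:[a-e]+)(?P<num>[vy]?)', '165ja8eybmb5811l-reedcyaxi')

Pattern: anchored at the start of the string; then one or more of a digit (lazy) (captured); then one of [07l5]; then one or more of any character (captured); then one or more of one of [c8nr]; then one or more of a character in [a-e] (non-capturing group); then optionally one of [vy] (captured as 'num').
With 3 capturing groups, `findall` returns a 3-tuple per match.

[('16', 'ja8eybmb5811l-', 'y')]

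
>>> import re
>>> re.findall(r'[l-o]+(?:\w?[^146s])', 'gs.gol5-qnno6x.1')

['ol5-', 'nno6x']

This matches one or more of a character in [l-o]; then optionally a word character, then any character except [146s] (non-capturing group).
Scanning left to right: at [4:8] → 'ol5-'; at [9:14] → 'nno6x'.
No capturing groups, so `findall` returns the 2 full match strings.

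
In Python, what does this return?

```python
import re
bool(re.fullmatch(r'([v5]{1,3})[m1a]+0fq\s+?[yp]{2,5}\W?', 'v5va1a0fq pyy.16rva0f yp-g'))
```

This matches 1 to 3 of one of [v5] (captured); then one or more of one of [m1a], then the literal '0fq'; then one or more of whitespace (lazy), then 2 to 5 of one of [yp], then optionally a non-word character.
For `fullmatch`, every character of the input must be accounted for by the pattern.
Here there's no way to consume every character, so the call returns None, and `bool(None)` is False.

False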